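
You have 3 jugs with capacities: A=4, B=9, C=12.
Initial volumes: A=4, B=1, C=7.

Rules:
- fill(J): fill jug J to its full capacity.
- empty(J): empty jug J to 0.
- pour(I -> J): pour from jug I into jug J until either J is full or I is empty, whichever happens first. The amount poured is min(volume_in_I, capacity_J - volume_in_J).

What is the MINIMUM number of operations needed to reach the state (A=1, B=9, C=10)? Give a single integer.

BFS from (A=4, B=1, C=7). One shortest path:
  1. empty(A) -> (A=0 B=1 C=7)
  2. pour(B -> A) -> (A=1 B=0 C=7)
  3. pour(C -> B) -> (A=1 B=7 C=0)
  4. fill(C) -> (A=1 B=7 C=12)
  5. pour(C -> B) -> (A=1 B=9 C=10)
Reached target in 5 moves.

Answer: 5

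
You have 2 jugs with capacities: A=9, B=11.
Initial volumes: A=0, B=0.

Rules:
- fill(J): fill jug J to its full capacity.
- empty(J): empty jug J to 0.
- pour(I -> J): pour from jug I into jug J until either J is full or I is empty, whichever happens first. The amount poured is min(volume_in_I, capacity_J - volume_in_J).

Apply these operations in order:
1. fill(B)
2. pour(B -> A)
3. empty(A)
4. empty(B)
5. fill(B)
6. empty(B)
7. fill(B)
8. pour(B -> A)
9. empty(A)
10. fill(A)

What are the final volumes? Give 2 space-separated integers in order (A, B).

Step 1: fill(B) -> (A=0 B=11)
Step 2: pour(B -> A) -> (A=9 B=2)
Step 3: empty(A) -> (A=0 B=2)
Step 4: empty(B) -> (A=0 B=0)
Step 5: fill(B) -> (A=0 B=11)
Step 6: empty(B) -> (A=0 B=0)
Step 7: fill(B) -> (A=0 B=11)
Step 8: pour(B -> A) -> (A=9 B=2)
Step 9: empty(A) -> (A=0 B=2)
Step 10: fill(A) -> (A=9 B=2)

Answer: 9 2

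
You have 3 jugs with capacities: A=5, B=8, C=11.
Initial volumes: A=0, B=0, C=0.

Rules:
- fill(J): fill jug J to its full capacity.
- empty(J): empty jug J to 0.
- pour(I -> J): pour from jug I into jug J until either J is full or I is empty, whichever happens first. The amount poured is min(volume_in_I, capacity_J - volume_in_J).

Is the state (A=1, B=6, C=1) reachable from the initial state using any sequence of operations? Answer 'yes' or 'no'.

Answer: no

Derivation:
BFS explored all 368 reachable states.
Reachable set includes: (0,0,0), (0,0,1), (0,0,2), (0,0,3), (0,0,4), (0,0,5), (0,0,6), (0,0,7), (0,0,8), (0,0,9), (0,0,10), (0,0,11) ...
Target (A=1, B=6, C=1) not in reachable set → no.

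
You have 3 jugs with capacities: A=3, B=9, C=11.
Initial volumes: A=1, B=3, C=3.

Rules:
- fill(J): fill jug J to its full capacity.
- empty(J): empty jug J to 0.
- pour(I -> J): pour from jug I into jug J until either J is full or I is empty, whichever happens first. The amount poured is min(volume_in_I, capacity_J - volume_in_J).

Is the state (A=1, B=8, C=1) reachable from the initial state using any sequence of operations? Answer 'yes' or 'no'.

Answer: no

Derivation:
BFS explored all 321 reachable states.
Reachable set includes: (0,0,0), (0,0,1), (0,0,2), (0,0,3), (0,0,4), (0,0,5), (0,0,6), (0,0,7), (0,0,8), (0,0,9), (0,0,10), (0,0,11) ...
Target (A=1, B=8, C=1) not in reachable set → no.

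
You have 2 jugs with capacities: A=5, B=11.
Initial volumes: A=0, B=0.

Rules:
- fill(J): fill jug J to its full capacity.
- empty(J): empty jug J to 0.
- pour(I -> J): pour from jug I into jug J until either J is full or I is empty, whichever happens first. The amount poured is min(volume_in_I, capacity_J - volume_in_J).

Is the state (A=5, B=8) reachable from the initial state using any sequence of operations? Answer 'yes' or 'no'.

BFS from (A=0, B=0):
  1. fill(B) -> (A=0 B=11)
  2. pour(B -> A) -> (A=5 B=6)
  3. empty(A) -> (A=0 B=6)
  4. pour(B -> A) -> (A=5 B=1)
  5. empty(A) -> (A=0 B=1)
  6. pour(B -> A) -> (A=1 B=0)
  7. fill(B) -> (A=1 B=11)
  8. pour(B -> A) -> (A=5 B=7)
  9. empty(A) -> (A=0 B=7)
  10. pour(B -> A) -> (A=5 B=2)
  11. empty(A) -> (A=0 B=2)
  12. pour(B -> A) -> (A=2 B=0)
  13. fill(B) -> (A=2 B=11)
  14. pour(B -> A) -> (A=5 B=8)
Target reached → yes.

Answer: yes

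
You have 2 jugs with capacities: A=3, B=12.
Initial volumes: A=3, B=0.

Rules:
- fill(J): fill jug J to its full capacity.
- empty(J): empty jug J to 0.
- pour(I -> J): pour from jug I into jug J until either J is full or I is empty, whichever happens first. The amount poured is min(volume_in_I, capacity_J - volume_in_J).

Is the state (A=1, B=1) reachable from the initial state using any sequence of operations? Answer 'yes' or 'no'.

Answer: no

Derivation:
BFS explored all 10 reachable states.
Reachable set includes: (0,0), (0,3), (0,6), (0,9), (0,12), (3,0), (3,3), (3,6), (3,9), (3,12)
Target (A=1, B=1) not in reachable set → no.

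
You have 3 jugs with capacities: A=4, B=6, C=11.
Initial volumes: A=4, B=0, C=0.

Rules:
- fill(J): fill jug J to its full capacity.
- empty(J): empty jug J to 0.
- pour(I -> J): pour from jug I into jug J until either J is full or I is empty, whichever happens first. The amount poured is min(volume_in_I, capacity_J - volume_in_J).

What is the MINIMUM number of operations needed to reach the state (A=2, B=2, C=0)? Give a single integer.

Answer: 6

Derivation:
BFS from (A=4, B=0, C=0). One shortest path:
  1. fill(C) -> (A=4 B=0 C=11)
  2. pour(A -> B) -> (A=0 B=4 C=11)
  3. pour(C -> A) -> (A=4 B=4 C=7)
  4. pour(A -> B) -> (A=2 B=6 C=7)
  5. pour(B -> C) -> (A=2 B=2 C=11)
  6. empty(C) -> (A=2 B=2 C=0)
Reached target in 6 moves.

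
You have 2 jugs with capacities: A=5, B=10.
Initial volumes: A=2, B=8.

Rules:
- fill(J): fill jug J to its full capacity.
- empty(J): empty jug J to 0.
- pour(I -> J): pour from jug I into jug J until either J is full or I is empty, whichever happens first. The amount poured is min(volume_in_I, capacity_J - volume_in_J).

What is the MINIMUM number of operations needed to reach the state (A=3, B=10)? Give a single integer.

BFS from (A=2, B=8). One shortest path:
  1. fill(A) -> (A=5 B=8)
  2. pour(A -> B) -> (A=3 B=10)
Reached target in 2 moves.

Answer: 2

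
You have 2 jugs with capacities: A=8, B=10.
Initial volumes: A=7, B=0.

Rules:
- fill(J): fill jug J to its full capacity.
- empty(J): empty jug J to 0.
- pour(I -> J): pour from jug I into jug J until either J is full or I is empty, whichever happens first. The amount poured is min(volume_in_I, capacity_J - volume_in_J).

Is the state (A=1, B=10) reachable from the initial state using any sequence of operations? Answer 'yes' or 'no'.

BFS from (A=7, B=0):
  1. fill(B) -> (A=7 B=10)
  2. pour(B -> A) -> (A=8 B=9)
  3. empty(A) -> (A=0 B=9)
  4. pour(B -> A) -> (A=8 B=1)
  5. empty(A) -> (A=0 B=1)
  6. pour(B -> A) -> (A=1 B=0)
  7. fill(B) -> (A=1 B=10)
Target reached → yes.

Answer: yes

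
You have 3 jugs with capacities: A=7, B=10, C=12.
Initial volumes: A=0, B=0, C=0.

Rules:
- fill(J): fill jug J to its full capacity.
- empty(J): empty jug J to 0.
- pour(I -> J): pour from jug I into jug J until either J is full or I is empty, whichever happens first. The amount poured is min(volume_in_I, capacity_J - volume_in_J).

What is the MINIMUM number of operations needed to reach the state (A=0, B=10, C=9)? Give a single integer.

Answer: 4

Derivation:
BFS from (A=0, B=0, C=0). One shortest path:
  1. fill(A) -> (A=7 B=0 C=0)
  2. fill(C) -> (A=7 B=0 C=12)
  3. pour(A -> B) -> (A=0 B=7 C=12)
  4. pour(C -> B) -> (A=0 B=10 C=9)
Reached target in 4 moves.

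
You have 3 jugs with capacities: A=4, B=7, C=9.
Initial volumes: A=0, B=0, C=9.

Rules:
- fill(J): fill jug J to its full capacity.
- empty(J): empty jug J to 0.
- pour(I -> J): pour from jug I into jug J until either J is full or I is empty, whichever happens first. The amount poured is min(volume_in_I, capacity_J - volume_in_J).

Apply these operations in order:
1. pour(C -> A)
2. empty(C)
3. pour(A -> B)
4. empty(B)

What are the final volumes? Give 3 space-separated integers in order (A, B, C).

Answer: 0 0 0

Derivation:
Step 1: pour(C -> A) -> (A=4 B=0 C=5)
Step 2: empty(C) -> (A=4 B=0 C=0)
Step 3: pour(A -> B) -> (A=0 B=4 C=0)
Step 4: empty(B) -> (A=0 B=0 C=0)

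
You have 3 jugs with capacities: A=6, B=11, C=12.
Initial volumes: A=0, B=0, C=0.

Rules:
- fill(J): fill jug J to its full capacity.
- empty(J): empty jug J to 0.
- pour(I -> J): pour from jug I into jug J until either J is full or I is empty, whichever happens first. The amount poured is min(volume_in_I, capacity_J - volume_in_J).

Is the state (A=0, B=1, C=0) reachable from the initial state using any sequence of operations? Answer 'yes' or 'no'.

BFS from (A=0, B=0, C=0):
  1. fill(C) -> (A=0 B=0 C=12)
  2. pour(C -> B) -> (A=0 B=11 C=1)
  3. empty(B) -> (A=0 B=0 C=1)
  4. pour(C -> B) -> (A=0 B=1 C=0)
Target reached → yes.

Answer: yes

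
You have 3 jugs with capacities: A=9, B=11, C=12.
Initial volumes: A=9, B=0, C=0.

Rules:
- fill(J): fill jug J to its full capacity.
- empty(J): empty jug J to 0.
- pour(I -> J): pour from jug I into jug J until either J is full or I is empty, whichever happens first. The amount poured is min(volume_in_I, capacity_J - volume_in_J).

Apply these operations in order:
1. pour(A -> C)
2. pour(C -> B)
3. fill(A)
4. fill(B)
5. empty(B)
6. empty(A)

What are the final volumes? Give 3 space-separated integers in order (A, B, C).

Answer: 0 0 0

Derivation:
Step 1: pour(A -> C) -> (A=0 B=0 C=9)
Step 2: pour(C -> B) -> (A=0 B=9 C=0)
Step 3: fill(A) -> (A=9 B=9 C=0)
Step 4: fill(B) -> (A=9 B=11 C=0)
Step 5: empty(B) -> (A=9 B=0 C=0)
Step 6: empty(A) -> (A=0 B=0 C=0)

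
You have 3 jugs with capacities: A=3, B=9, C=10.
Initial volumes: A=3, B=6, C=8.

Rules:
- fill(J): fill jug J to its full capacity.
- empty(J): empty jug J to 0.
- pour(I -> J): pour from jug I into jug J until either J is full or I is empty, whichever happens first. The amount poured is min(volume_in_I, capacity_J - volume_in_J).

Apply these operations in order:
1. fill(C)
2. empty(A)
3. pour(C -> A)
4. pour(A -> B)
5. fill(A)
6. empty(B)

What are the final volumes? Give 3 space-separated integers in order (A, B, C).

Step 1: fill(C) -> (A=3 B=6 C=10)
Step 2: empty(A) -> (A=0 B=6 C=10)
Step 3: pour(C -> A) -> (A=3 B=6 C=7)
Step 4: pour(A -> B) -> (A=0 B=9 C=7)
Step 5: fill(A) -> (A=3 B=9 C=7)
Step 6: empty(B) -> (A=3 B=0 C=7)

Answer: 3 0 7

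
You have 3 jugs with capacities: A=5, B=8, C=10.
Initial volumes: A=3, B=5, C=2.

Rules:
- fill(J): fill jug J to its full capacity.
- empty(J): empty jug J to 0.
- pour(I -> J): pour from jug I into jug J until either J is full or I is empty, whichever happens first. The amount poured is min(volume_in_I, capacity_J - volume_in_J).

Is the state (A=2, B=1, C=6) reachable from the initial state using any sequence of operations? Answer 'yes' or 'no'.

BFS explored all 343 reachable states.
Reachable set includes: (0,0,0), (0,0,1), (0,0,2), (0,0,3), (0,0,4), (0,0,5), (0,0,6), (0,0,7), (0,0,8), (0,0,9), (0,0,10), (0,1,0) ...
Target (A=2, B=1, C=6) not in reachable set → no.

Answer: no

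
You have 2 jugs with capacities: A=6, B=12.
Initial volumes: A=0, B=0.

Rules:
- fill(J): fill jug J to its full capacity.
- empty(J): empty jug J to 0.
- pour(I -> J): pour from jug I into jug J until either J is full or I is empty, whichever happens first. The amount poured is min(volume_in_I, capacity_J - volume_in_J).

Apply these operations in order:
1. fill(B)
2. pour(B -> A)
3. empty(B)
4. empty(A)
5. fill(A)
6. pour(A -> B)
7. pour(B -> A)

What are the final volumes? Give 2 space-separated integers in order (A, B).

Answer: 6 0

Derivation:
Step 1: fill(B) -> (A=0 B=12)
Step 2: pour(B -> A) -> (A=6 B=6)
Step 3: empty(B) -> (A=6 B=0)
Step 4: empty(A) -> (A=0 B=0)
Step 5: fill(A) -> (A=6 B=0)
Step 6: pour(A -> B) -> (A=0 B=6)
Step 7: pour(B -> A) -> (A=6 B=0)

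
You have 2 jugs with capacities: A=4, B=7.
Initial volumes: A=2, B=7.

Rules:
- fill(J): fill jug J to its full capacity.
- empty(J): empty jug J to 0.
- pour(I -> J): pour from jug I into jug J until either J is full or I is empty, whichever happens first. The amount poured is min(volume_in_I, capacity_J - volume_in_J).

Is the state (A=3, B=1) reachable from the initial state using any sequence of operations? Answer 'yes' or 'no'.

BFS explored all 22 reachable states.
Reachable set includes: (0,0), (0,1), (0,2), (0,3), (0,4), (0,5), (0,6), (0,7), (1,0), (1,7), (2,0), (2,7) ...
Target (A=3, B=1) not in reachable set → no.

Answer: no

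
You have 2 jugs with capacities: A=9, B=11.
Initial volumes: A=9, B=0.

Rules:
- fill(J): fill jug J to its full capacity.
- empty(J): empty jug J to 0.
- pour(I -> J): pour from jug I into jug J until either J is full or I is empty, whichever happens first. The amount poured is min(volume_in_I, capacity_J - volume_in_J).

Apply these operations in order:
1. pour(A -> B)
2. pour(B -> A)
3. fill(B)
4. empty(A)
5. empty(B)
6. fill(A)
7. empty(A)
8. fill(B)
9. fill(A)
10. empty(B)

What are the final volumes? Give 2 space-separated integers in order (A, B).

Answer: 9 0

Derivation:
Step 1: pour(A -> B) -> (A=0 B=9)
Step 2: pour(B -> A) -> (A=9 B=0)
Step 3: fill(B) -> (A=9 B=11)
Step 4: empty(A) -> (A=0 B=11)
Step 5: empty(B) -> (A=0 B=0)
Step 6: fill(A) -> (A=9 B=0)
Step 7: empty(A) -> (A=0 B=0)
Step 8: fill(B) -> (A=0 B=11)
Step 9: fill(A) -> (A=9 B=11)
Step 10: empty(B) -> (A=9 B=0)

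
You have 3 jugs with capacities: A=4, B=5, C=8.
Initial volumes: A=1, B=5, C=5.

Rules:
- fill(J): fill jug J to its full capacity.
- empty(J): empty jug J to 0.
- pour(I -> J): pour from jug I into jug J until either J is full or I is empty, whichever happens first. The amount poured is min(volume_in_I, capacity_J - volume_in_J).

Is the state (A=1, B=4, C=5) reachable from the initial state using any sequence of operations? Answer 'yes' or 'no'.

Answer: no

Derivation:
BFS explored all 186 reachable states.
Reachable set includes: (0,0,0), (0,0,1), (0,0,2), (0,0,3), (0,0,4), (0,0,5), (0,0,6), (0,0,7), (0,0,8), (0,1,0), (0,1,1), (0,1,2) ...
Target (A=1, B=4, C=5) not in reachable set → no.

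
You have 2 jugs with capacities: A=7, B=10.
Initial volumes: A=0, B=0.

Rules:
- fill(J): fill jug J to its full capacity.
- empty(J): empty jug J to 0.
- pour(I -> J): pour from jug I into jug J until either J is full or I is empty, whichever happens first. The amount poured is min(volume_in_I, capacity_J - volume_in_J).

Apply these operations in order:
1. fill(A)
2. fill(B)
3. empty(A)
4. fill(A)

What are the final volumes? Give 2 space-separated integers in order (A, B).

Step 1: fill(A) -> (A=7 B=0)
Step 2: fill(B) -> (A=7 B=10)
Step 3: empty(A) -> (A=0 B=10)
Step 4: fill(A) -> (A=7 B=10)

Answer: 7 10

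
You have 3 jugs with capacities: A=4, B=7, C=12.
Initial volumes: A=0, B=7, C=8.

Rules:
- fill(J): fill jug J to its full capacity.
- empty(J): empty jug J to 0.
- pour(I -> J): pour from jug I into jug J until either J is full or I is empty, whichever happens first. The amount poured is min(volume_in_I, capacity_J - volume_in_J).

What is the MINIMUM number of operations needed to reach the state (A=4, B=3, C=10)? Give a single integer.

Answer: 7

Derivation:
BFS from (A=0, B=7, C=8). One shortest path:
  1. pour(B -> C) -> (A=0 B=3 C=12)
  2. empty(C) -> (A=0 B=3 C=0)
  3. pour(B -> C) -> (A=0 B=0 C=3)
  4. fill(B) -> (A=0 B=7 C=3)
  5. pour(B -> C) -> (A=0 B=0 C=10)
  6. fill(B) -> (A=0 B=7 C=10)
  7. pour(B -> A) -> (A=4 B=3 C=10)
Reached target in 7 moves.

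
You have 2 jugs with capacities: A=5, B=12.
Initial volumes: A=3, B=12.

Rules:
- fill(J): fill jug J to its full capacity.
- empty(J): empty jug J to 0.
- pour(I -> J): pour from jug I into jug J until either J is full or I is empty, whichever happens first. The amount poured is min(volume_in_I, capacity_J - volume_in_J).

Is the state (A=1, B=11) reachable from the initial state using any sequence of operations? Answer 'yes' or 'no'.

BFS explored all 34 reachable states.
Reachable set includes: (0,0), (0,1), (0,2), (0,3), (0,4), (0,5), (0,6), (0,7), (0,8), (0,9), (0,10), (0,11) ...
Target (A=1, B=11) not in reachable set → no.

Answer: no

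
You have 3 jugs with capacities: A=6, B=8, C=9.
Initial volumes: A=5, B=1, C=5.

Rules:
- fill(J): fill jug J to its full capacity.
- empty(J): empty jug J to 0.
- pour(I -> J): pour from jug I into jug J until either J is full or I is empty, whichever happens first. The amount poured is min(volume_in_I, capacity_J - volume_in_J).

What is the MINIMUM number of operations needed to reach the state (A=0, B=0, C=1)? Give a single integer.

BFS from (A=5, B=1, C=5). One shortest path:
  1. empty(A) -> (A=0 B=1 C=5)
  2. empty(C) -> (A=0 B=1 C=0)
  3. pour(B -> C) -> (A=0 B=0 C=1)
Reached target in 3 moves.

Answer: 3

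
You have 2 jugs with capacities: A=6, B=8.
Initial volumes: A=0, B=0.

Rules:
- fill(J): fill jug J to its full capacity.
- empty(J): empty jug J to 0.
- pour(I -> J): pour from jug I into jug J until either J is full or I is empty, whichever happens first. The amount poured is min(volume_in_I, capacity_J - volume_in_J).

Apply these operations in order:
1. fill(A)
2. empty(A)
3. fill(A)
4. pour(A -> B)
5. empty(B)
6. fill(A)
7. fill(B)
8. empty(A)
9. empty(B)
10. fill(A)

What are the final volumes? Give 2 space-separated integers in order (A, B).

Answer: 6 0

Derivation:
Step 1: fill(A) -> (A=6 B=0)
Step 2: empty(A) -> (A=0 B=0)
Step 3: fill(A) -> (A=6 B=0)
Step 4: pour(A -> B) -> (A=0 B=6)
Step 5: empty(B) -> (A=0 B=0)
Step 6: fill(A) -> (A=6 B=0)
Step 7: fill(B) -> (A=6 B=8)
Step 8: empty(A) -> (A=0 B=8)
Step 9: empty(B) -> (A=0 B=0)
Step 10: fill(A) -> (A=6 B=0)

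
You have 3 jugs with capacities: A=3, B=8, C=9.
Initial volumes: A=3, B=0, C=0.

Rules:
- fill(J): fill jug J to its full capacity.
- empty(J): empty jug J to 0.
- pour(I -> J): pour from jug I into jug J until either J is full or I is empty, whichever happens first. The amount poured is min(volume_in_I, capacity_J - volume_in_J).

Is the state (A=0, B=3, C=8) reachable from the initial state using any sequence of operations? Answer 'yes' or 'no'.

BFS from (A=3, B=0, C=0):
  1. fill(B) -> (A=3 B=8 C=0)
  2. pour(B -> C) -> (A=3 B=0 C=8)
  3. pour(A -> B) -> (A=0 B=3 C=8)
Target reached → yes.

Answer: yes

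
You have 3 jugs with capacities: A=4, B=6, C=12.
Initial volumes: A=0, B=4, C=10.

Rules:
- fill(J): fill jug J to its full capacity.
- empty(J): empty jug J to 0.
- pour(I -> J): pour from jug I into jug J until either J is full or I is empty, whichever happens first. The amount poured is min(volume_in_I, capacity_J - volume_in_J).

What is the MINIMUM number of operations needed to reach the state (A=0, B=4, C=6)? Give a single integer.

Answer: 2

Derivation:
BFS from (A=0, B=4, C=10). One shortest path:
  1. pour(C -> A) -> (A=4 B=4 C=6)
  2. empty(A) -> (A=0 B=4 C=6)
Reached target in 2 moves.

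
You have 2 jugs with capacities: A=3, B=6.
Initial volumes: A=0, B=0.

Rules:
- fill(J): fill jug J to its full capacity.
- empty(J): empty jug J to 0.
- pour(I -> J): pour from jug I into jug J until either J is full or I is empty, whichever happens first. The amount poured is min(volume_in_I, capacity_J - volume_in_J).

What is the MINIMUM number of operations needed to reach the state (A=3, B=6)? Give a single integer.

Answer: 2

Derivation:
BFS from (A=0, B=0). One shortest path:
  1. fill(A) -> (A=3 B=0)
  2. fill(B) -> (A=3 B=6)
Reached target in 2 moves.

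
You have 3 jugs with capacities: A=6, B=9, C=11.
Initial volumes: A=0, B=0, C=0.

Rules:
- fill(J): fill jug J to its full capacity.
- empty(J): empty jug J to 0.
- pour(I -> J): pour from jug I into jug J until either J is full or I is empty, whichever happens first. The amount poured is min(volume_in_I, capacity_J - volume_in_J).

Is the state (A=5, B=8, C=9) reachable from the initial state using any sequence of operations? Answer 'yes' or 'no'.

BFS explored all 440 reachable states.
Reachable set includes: (0,0,0), (0,0,1), (0,0,2), (0,0,3), (0,0,4), (0,0,5), (0,0,6), (0,0,7), (0,0,8), (0,0,9), (0,0,10), (0,0,11) ...
Target (A=5, B=8, C=9) not in reachable set → no.

Answer: no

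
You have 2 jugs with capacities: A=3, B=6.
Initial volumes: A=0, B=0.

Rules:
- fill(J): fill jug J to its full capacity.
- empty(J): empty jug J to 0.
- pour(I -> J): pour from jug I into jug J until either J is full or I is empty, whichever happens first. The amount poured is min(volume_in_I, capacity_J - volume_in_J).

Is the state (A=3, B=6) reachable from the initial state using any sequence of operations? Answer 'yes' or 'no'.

BFS from (A=0, B=0):
  1. fill(A) -> (A=3 B=0)
  2. fill(B) -> (A=3 B=6)
Target reached → yes.

Answer: yes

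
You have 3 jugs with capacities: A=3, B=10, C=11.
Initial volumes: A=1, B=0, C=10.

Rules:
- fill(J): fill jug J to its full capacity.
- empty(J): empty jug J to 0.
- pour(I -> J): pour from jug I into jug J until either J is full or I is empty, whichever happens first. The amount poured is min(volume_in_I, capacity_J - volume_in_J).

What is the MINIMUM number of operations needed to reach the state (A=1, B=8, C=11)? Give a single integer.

BFS from (A=1, B=0, C=10). One shortest path:
  1. fill(B) -> (A=1 B=10 C=10)
  2. pour(B -> C) -> (A=1 B=9 C=11)
  3. empty(C) -> (A=1 B=9 C=0)
  4. pour(B -> C) -> (A=1 B=0 C=9)
  5. fill(B) -> (A=1 B=10 C=9)
  6. pour(B -> C) -> (A=1 B=8 C=11)
Reached target in 6 moves.

Answer: 6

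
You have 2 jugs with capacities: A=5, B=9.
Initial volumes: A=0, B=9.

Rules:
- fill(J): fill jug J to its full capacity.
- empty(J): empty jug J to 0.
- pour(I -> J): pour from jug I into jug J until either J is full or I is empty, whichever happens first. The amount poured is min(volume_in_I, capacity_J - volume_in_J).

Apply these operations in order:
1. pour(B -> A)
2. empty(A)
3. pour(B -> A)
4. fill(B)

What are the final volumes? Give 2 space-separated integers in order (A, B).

Step 1: pour(B -> A) -> (A=5 B=4)
Step 2: empty(A) -> (A=0 B=4)
Step 3: pour(B -> A) -> (A=4 B=0)
Step 4: fill(B) -> (A=4 B=9)

Answer: 4 9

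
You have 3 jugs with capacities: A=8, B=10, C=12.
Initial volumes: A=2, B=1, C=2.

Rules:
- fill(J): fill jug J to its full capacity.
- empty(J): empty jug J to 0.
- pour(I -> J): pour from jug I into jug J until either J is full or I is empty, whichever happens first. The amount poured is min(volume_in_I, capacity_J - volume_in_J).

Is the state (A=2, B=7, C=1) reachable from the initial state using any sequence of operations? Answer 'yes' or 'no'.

BFS explored all 447 reachable states.
Reachable set includes: (0,0,0), (0,0,1), (0,0,2), (0,0,3), (0,0,4), (0,0,5), (0,0,6), (0,0,7), (0,0,8), (0,0,9), (0,0,10), (0,0,11) ...
Target (A=2, B=7, C=1) not in reachable set → no.

Answer: no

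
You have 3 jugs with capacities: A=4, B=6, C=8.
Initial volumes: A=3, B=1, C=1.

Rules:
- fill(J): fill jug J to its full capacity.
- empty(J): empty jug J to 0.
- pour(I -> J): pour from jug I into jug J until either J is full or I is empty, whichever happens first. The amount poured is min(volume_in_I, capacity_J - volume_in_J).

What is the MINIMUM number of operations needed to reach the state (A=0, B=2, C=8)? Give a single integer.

BFS from (A=3, B=1, C=1). One shortest path:
  1. empty(A) -> (A=0 B=1 C=1)
  2. pour(C -> B) -> (A=0 B=2 C=0)
  3. fill(C) -> (A=0 B=2 C=8)
Reached target in 3 moves.

Answer: 3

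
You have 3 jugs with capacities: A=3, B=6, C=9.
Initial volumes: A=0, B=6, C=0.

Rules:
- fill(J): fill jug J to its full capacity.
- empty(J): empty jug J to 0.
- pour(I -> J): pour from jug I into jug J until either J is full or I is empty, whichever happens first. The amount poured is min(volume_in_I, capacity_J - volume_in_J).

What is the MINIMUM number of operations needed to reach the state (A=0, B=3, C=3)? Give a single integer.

BFS from (A=0, B=6, C=0). One shortest path:
  1. pour(B -> A) -> (A=3 B=3 C=0)
  2. pour(A -> C) -> (A=0 B=3 C=3)
Reached target in 2 moves.

Answer: 2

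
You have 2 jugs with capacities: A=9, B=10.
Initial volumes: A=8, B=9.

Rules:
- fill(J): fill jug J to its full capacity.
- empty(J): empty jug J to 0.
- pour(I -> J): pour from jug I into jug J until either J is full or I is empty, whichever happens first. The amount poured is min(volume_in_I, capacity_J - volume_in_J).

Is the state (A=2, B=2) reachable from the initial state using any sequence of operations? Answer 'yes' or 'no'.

Answer: no

Derivation:
BFS explored all 39 reachable states.
Reachable set includes: (0,0), (0,1), (0,2), (0,3), (0,4), (0,5), (0,6), (0,7), (0,8), (0,9), (0,10), (1,0) ...
Target (A=2, B=2) not in reachable set → no.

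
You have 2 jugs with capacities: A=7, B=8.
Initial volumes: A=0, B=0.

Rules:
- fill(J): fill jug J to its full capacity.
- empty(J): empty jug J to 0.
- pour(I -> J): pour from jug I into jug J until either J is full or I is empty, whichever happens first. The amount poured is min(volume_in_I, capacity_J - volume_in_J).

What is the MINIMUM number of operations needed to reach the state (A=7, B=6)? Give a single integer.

Answer: 7

Derivation:
BFS from (A=0, B=0). One shortest path:
  1. fill(A) -> (A=7 B=0)
  2. pour(A -> B) -> (A=0 B=7)
  3. fill(A) -> (A=7 B=7)
  4. pour(A -> B) -> (A=6 B=8)
  5. empty(B) -> (A=6 B=0)
  6. pour(A -> B) -> (A=0 B=6)
  7. fill(A) -> (A=7 B=6)
Reached target in 7 moves.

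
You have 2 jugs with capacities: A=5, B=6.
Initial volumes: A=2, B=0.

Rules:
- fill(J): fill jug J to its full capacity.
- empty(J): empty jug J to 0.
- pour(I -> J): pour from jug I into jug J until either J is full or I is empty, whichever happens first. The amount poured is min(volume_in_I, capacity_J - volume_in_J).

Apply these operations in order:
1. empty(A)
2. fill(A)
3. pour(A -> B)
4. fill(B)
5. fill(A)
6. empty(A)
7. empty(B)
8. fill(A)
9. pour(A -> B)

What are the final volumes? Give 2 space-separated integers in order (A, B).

Step 1: empty(A) -> (A=0 B=0)
Step 2: fill(A) -> (A=5 B=0)
Step 3: pour(A -> B) -> (A=0 B=5)
Step 4: fill(B) -> (A=0 B=6)
Step 5: fill(A) -> (A=5 B=6)
Step 6: empty(A) -> (A=0 B=6)
Step 7: empty(B) -> (A=0 B=0)
Step 8: fill(A) -> (A=5 B=0)
Step 9: pour(A -> B) -> (A=0 B=5)

Answer: 0 5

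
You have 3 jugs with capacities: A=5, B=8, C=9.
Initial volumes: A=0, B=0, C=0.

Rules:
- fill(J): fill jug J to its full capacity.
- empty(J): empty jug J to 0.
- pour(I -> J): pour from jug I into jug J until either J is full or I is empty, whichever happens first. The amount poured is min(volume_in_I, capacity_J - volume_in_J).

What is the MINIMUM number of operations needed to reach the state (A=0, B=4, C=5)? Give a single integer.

BFS from (A=0, B=0, C=0). One shortest path:
  1. fill(C) -> (A=0 B=0 C=9)
  2. pour(C -> A) -> (A=5 B=0 C=4)
  3. pour(C -> B) -> (A=5 B=4 C=0)
  4. pour(A -> C) -> (A=0 B=4 C=5)
Reached target in 4 moves.

Answer: 4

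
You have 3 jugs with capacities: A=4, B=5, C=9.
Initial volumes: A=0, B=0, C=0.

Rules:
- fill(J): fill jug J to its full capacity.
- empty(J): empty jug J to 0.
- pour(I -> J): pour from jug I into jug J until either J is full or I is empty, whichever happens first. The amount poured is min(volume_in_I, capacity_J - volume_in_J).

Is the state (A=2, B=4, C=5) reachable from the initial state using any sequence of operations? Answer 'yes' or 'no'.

BFS explored all 204 reachable states.
Reachable set includes: (0,0,0), (0,0,1), (0,0,2), (0,0,3), (0,0,4), (0,0,5), (0,0,6), (0,0,7), (0,0,8), (0,0,9), (0,1,0), (0,1,1) ...
Target (A=2, B=4, C=5) not in reachable set → no.

Answer: no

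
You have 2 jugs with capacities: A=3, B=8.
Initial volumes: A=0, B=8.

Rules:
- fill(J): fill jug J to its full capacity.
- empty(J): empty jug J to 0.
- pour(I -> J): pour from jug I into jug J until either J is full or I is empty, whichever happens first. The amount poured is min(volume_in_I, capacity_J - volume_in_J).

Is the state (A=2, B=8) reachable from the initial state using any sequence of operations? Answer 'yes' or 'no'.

BFS from (A=0, B=8):
  1. pour(B -> A) -> (A=3 B=5)
  2. empty(A) -> (A=0 B=5)
  3. pour(B -> A) -> (A=3 B=2)
  4. empty(A) -> (A=0 B=2)
  5. pour(B -> A) -> (A=2 B=0)
  6. fill(B) -> (A=2 B=8)
Target reached → yes.

Answer: yes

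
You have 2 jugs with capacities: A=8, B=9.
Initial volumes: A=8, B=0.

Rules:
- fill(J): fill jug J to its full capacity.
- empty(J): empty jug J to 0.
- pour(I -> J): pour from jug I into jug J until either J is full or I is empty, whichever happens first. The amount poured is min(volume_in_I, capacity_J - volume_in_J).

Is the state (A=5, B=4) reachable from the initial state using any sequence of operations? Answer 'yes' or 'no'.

Answer: no

Derivation:
BFS explored all 34 reachable states.
Reachable set includes: (0,0), (0,1), (0,2), (0,3), (0,4), (0,5), (0,6), (0,7), (0,8), (0,9), (1,0), (1,9) ...
Target (A=5, B=4) not in reachable set → no.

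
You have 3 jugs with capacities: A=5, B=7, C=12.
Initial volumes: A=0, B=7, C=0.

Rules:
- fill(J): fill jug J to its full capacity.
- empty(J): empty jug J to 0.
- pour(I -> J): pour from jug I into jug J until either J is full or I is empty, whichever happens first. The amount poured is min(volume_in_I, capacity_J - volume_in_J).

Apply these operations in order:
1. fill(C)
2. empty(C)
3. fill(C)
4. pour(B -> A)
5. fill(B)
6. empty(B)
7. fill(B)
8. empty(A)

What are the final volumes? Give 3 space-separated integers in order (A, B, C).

Answer: 0 7 12

Derivation:
Step 1: fill(C) -> (A=0 B=7 C=12)
Step 2: empty(C) -> (A=0 B=7 C=0)
Step 3: fill(C) -> (A=0 B=7 C=12)
Step 4: pour(B -> A) -> (A=5 B=2 C=12)
Step 5: fill(B) -> (A=5 B=7 C=12)
Step 6: empty(B) -> (A=5 B=0 C=12)
Step 7: fill(B) -> (A=5 B=7 C=12)
Step 8: empty(A) -> (A=0 B=7 C=12)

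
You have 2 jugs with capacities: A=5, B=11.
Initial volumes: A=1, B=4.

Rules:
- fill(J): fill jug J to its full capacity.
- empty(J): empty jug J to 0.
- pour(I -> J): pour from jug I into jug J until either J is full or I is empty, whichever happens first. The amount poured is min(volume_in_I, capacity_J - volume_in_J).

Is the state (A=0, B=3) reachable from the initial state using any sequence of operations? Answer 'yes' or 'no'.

BFS from (A=1, B=4):
  1. fill(A) -> (A=5 B=4)
  2. pour(A -> B) -> (A=0 B=9)
  3. fill(A) -> (A=5 B=9)
  4. pour(A -> B) -> (A=3 B=11)
  5. empty(B) -> (A=3 B=0)
  6. pour(A -> B) -> (A=0 B=3)
Target reached → yes.

Answer: yes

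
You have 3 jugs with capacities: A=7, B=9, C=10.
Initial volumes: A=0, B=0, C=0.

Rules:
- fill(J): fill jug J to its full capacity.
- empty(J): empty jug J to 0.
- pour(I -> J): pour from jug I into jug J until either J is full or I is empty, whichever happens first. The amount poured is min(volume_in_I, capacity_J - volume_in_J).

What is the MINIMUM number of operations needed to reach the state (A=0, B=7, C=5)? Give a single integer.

Answer: 7

Derivation:
BFS from (A=0, B=0, C=0). One shortest path:
  1. fill(B) -> (A=0 B=9 C=0)
  2. fill(C) -> (A=0 B=9 C=10)
  3. pour(B -> A) -> (A=7 B=2 C=10)
  4. empty(A) -> (A=0 B=2 C=10)
  5. pour(B -> A) -> (A=2 B=0 C=10)
  6. pour(C -> A) -> (A=7 B=0 C=5)
  7. pour(A -> B) -> (A=0 B=7 C=5)
Reached target in 7 moves.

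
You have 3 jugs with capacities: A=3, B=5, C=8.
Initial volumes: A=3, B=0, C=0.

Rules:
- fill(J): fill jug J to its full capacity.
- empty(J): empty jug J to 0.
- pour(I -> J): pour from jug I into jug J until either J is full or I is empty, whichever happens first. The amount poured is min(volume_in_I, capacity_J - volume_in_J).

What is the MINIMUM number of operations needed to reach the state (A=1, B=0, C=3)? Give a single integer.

Answer: 6

Derivation:
BFS from (A=3, B=0, C=0). One shortest path:
  1. pour(A -> B) -> (A=0 B=3 C=0)
  2. fill(A) -> (A=3 B=3 C=0)
  3. pour(A -> C) -> (A=0 B=3 C=3)
  4. fill(A) -> (A=3 B=3 C=3)
  5. pour(A -> B) -> (A=1 B=5 C=3)
  6. empty(B) -> (A=1 B=0 C=3)
Reached target in 6 moves.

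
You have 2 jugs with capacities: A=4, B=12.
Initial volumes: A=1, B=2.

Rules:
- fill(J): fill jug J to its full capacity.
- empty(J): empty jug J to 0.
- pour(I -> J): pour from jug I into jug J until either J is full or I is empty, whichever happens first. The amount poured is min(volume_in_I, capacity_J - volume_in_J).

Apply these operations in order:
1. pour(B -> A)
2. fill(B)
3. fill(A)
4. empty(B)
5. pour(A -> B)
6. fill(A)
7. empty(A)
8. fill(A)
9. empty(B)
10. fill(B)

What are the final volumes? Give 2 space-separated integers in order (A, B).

Answer: 4 12

Derivation:
Step 1: pour(B -> A) -> (A=3 B=0)
Step 2: fill(B) -> (A=3 B=12)
Step 3: fill(A) -> (A=4 B=12)
Step 4: empty(B) -> (A=4 B=0)
Step 5: pour(A -> B) -> (A=0 B=4)
Step 6: fill(A) -> (A=4 B=4)
Step 7: empty(A) -> (A=0 B=4)
Step 8: fill(A) -> (A=4 B=4)
Step 9: empty(B) -> (A=4 B=0)
Step 10: fill(B) -> (A=4 B=12)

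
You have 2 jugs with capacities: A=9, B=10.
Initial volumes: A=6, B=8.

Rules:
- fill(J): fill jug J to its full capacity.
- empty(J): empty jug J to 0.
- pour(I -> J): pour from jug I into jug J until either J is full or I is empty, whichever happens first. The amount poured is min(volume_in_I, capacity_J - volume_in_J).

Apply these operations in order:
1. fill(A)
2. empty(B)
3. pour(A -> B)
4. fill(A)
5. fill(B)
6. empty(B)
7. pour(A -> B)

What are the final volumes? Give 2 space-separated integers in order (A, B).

Answer: 0 9

Derivation:
Step 1: fill(A) -> (A=9 B=8)
Step 2: empty(B) -> (A=9 B=0)
Step 3: pour(A -> B) -> (A=0 B=9)
Step 4: fill(A) -> (A=9 B=9)
Step 5: fill(B) -> (A=9 B=10)
Step 6: empty(B) -> (A=9 B=0)
Step 7: pour(A -> B) -> (A=0 B=9)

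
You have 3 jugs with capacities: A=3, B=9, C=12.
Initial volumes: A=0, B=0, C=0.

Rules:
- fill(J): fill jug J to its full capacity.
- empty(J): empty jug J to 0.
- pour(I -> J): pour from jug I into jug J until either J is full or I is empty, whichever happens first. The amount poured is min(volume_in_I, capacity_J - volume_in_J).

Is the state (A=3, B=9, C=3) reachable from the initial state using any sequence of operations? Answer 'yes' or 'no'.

BFS from (A=0, B=0, C=0):
  1. fill(A) -> (A=3 B=0 C=0)
  2. fill(C) -> (A=3 B=0 C=12)
  3. pour(C -> B) -> (A=3 B=9 C=3)
Target reached → yes.

Answer: yes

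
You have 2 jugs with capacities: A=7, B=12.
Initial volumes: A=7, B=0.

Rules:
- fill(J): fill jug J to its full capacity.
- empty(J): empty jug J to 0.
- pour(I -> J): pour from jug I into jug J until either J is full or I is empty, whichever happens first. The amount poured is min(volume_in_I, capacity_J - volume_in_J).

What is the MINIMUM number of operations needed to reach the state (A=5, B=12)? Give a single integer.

BFS from (A=7, B=0). One shortest path:
  1. empty(A) -> (A=0 B=0)
  2. fill(B) -> (A=0 B=12)
  3. pour(B -> A) -> (A=7 B=5)
  4. empty(A) -> (A=0 B=5)
  5. pour(B -> A) -> (A=5 B=0)
  6. fill(B) -> (A=5 B=12)
Reached target in 6 moves.

Answer: 6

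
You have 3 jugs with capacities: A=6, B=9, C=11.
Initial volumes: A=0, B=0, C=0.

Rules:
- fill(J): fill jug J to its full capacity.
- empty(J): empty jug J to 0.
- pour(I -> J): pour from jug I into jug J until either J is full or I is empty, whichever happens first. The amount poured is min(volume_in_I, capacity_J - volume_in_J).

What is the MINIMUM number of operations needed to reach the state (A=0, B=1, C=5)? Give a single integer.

Answer: 7

Derivation:
BFS from (A=0, B=0, C=0). One shortest path:
  1. fill(A) -> (A=6 B=0 C=0)
  2. pour(A -> B) -> (A=0 B=6 C=0)
  3. fill(A) -> (A=6 B=6 C=0)
  4. pour(A -> C) -> (A=0 B=6 C=6)
  5. pour(B -> C) -> (A=0 B=1 C=11)
  6. pour(C -> A) -> (A=6 B=1 C=5)
  7. empty(A) -> (A=0 B=1 C=5)
Reached target in 7 moves.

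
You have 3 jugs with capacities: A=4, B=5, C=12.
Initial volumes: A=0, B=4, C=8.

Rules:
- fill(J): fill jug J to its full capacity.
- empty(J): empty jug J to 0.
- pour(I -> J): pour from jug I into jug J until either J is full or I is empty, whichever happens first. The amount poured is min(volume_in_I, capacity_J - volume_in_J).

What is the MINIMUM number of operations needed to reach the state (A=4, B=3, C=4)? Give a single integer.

BFS from (A=0, B=4, C=8). One shortest path:
  1. fill(A) -> (A=4 B=4 C=8)
  2. pour(A -> B) -> (A=3 B=5 C=8)
  3. empty(B) -> (A=3 B=0 C=8)
  4. pour(A -> B) -> (A=0 B=3 C=8)
  5. pour(C -> A) -> (A=4 B=3 C=4)
Reached target in 5 moves.

Answer: 5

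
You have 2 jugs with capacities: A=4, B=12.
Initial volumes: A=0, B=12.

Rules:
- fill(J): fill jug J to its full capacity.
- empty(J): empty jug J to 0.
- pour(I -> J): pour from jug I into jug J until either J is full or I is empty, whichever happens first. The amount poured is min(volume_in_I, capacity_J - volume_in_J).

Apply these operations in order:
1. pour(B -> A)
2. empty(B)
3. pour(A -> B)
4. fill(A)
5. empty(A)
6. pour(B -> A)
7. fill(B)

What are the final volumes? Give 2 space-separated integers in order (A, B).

Answer: 4 12

Derivation:
Step 1: pour(B -> A) -> (A=4 B=8)
Step 2: empty(B) -> (A=4 B=0)
Step 3: pour(A -> B) -> (A=0 B=4)
Step 4: fill(A) -> (A=4 B=4)
Step 5: empty(A) -> (A=0 B=4)
Step 6: pour(B -> A) -> (A=4 B=0)
Step 7: fill(B) -> (A=4 B=12)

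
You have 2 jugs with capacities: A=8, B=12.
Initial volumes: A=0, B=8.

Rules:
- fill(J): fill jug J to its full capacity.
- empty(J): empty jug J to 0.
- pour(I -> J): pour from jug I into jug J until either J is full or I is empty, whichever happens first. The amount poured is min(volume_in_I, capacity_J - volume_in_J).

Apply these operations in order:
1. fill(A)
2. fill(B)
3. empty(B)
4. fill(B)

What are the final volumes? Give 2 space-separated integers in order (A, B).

Answer: 8 12

Derivation:
Step 1: fill(A) -> (A=8 B=8)
Step 2: fill(B) -> (A=8 B=12)
Step 3: empty(B) -> (A=8 B=0)
Step 4: fill(B) -> (A=8 B=12)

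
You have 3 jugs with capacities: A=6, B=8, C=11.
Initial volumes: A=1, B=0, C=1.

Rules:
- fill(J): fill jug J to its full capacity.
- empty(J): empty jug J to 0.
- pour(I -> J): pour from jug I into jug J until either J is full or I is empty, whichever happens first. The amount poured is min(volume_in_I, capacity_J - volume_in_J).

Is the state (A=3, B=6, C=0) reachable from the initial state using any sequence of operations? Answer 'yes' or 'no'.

Answer: yes

Derivation:
BFS from (A=1, B=0, C=1):
  1. fill(A) -> (A=6 B=0 C=1)
  2. fill(C) -> (A=6 B=0 C=11)
  3. pour(C -> B) -> (A=6 B=8 C=3)
  4. empty(B) -> (A=6 B=0 C=3)
  5. pour(A -> B) -> (A=0 B=6 C=3)
  6. pour(C -> A) -> (A=3 B=6 C=0)
Target reached → yes.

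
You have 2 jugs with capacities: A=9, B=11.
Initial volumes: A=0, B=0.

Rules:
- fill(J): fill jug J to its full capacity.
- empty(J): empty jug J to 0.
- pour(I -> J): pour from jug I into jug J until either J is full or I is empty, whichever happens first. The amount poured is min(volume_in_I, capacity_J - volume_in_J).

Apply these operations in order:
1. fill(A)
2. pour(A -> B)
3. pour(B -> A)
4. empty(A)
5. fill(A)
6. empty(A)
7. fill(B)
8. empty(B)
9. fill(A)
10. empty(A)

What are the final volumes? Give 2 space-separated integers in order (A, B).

Answer: 0 0

Derivation:
Step 1: fill(A) -> (A=9 B=0)
Step 2: pour(A -> B) -> (A=0 B=9)
Step 3: pour(B -> A) -> (A=9 B=0)
Step 4: empty(A) -> (A=0 B=0)
Step 5: fill(A) -> (A=9 B=0)
Step 6: empty(A) -> (A=0 B=0)
Step 7: fill(B) -> (A=0 B=11)
Step 8: empty(B) -> (A=0 B=0)
Step 9: fill(A) -> (A=9 B=0)
Step 10: empty(A) -> (A=0 B=0)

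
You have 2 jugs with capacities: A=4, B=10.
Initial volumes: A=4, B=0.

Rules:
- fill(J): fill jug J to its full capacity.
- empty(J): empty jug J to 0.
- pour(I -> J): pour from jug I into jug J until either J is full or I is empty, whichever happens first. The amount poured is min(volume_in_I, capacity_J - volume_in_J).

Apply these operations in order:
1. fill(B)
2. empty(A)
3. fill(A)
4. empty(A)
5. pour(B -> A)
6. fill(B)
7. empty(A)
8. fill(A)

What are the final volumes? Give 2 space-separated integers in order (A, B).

Step 1: fill(B) -> (A=4 B=10)
Step 2: empty(A) -> (A=0 B=10)
Step 3: fill(A) -> (A=4 B=10)
Step 4: empty(A) -> (A=0 B=10)
Step 5: pour(B -> A) -> (A=4 B=6)
Step 6: fill(B) -> (A=4 B=10)
Step 7: empty(A) -> (A=0 B=10)
Step 8: fill(A) -> (A=4 B=10)

Answer: 4 10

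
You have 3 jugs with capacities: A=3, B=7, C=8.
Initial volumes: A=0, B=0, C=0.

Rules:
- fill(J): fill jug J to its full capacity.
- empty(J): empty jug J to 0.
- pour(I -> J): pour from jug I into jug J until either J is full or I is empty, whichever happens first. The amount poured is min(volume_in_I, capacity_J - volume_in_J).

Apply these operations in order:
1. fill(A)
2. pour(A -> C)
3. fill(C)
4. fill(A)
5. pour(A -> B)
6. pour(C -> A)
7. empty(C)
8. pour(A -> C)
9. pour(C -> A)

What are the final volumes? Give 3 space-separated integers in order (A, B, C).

Answer: 3 3 0

Derivation:
Step 1: fill(A) -> (A=3 B=0 C=0)
Step 2: pour(A -> C) -> (A=0 B=0 C=3)
Step 3: fill(C) -> (A=0 B=0 C=8)
Step 4: fill(A) -> (A=3 B=0 C=8)
Step 5: pour(A -> B) -> (A=0 B=3 C=8)
Step 6: pour(C -> A) -> (A=3 B=3 C=5)
Step 7: empty(C) -> (A=3 B=3 C=0)
Step 8: pour(A -> C) -> (A=0 B=3 C=3)
Step 9: pour(C -> A) -> (A=3 B=3 C=0)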